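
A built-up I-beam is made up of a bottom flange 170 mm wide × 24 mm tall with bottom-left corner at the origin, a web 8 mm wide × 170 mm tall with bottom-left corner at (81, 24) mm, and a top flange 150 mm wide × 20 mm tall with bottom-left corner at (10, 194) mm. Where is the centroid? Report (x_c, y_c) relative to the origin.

x_c = 85.00 mm, y_c = 95.88 mm

Part | A | x̄ᵢ | ȳᵢ | A·x̄ᵢ | A·ȳᵢ
bottom flange | 4080.00 | 85.00 | 12.00 | 346800.00 | 48960.00
web | 1360.00 | 85.00 | 109.00 | 115600.00 | 148240.00
top flange | 3000.00 | 85.00 | 204.00 | 255000.00 | 612000.00
Σ | 8440.00 |  |  | 717400.00 | 809200.00
x_c = 717400.00 / 8440.00 = 85.00 mm
y_c = 809200.00 / 8440.00 = 95.88 mm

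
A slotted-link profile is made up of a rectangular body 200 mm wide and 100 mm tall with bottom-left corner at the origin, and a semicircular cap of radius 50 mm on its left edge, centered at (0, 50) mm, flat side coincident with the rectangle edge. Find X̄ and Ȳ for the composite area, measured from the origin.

rectangular body: A = 200 × 100 = 20000.00, centroid at (100.00, 50.00).
semicircular end: A = ½π·50² = 3926.99, centroid at (-21.22, 50.00).
ΣA = 23926.99 mm²
ΣAX̄ = (20000.00)(100.00) + (3926.99)(-21.22) = 1916666.67 mm³
ΣAȲ = (20000.00)(50.00) + (3926.99)(50.00) = 1196349.54 mm³
X̄ = 1916666.67 / 23926.99 = 80.10 mm
Ȳ = 1196349.54 / 23926.99 = 50.00 mm

X̄ = 80.10 mm, Ȳ = 50.00 mm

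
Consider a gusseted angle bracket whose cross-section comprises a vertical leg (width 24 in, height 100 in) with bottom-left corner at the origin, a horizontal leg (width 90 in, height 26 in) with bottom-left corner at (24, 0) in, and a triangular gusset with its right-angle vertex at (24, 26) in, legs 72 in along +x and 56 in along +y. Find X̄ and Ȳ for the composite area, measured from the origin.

X̄ = 42.48 in, Ȳ = 35.59 in

vertical leg: A = 24 × 100 = 2400.00, centroid at (12.00, 50.00).
horizontal leg: A = 90 × 26 = 2340.00, centroid at (69.00, 13.00).
gusset: A = ½·72·56 = 2016.00, centroid at (48.00, 44.67).
ΣA = 6756.00 in², ΣAX̄ = 287028.00 in³, ΣAȲ = 240468.00 in³.
X̄ = 287028.00/6756.00 = 42.48 in; Ȳ = 240468.00/6756.00 = 35.59 in.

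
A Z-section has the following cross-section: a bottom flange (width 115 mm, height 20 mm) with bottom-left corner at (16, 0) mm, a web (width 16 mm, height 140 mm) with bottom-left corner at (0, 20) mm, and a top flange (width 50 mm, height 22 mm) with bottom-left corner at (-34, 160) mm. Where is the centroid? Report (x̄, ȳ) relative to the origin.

x̄ = 31.40 mm, ȳ = 73.17 mm

Part | A | x̄ᵢ | ȳᵢ | A·x̄ᵢ | A·ȳᵢ
bottom flange | 2300.00 | 73.50 | 10.00 | 169050.00 | 23000.00
web | 2240.00 | 8.00 | 90.00 | 17920.00 | 201600.00
top flange | 1100.00 | -9.00 | 171.00 | -9900.00 | 188100.00
Σ | 5640.00 |  |  | 177070.00 | 412700.00
x̄ = 177070.00 / 5640.00 = 31.40 mm
ȳ = 412700.00 / 5640.00 = 73.17 mm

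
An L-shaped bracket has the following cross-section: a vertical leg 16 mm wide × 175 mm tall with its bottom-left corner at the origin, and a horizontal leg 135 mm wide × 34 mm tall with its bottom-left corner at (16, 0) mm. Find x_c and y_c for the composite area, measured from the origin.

Part | A | x̄ᵢ | ȳᵢ | A·x̄ᵢ | A·ȳᵢ
vertical leg | 2800.00 | 8.00 | 87.50 | 22400.00 | 245000.00
horizontal leg | 4590.00 | 83.50 | 17.00 | 383265.00 | 78030.00
Σ | 7390.00 |  |  | 405665.00 | 323030.00
x_c = 405665.00 / 7390.00 = 54.89 mm
y_c = 323030.00 / 7390.00 = 43.71 mm

x_c = 54.89 mm, y_c = 43.71 mm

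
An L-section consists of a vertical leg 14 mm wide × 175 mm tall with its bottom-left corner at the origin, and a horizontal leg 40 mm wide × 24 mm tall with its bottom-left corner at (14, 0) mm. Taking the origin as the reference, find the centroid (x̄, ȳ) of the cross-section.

x̄ = 14.60 mm, ȳ = 66.24 mm

vertical leg: A = 14 × 175 = 2450.00, centroid at (7.00, 87.50).
horizontal leg: A = 40 × 24 = 960.00, centroid at (34.00, 12.00).
ΣA = 3410.00 mm², ΣAx̄ = 49790.00 mm³, ΣAȳ = 225895.00 mm³.
x̄ = 49790.00/3410.00 = 14.60 mm; ȳ = 225895.00/3410.00 = 66.24 mm.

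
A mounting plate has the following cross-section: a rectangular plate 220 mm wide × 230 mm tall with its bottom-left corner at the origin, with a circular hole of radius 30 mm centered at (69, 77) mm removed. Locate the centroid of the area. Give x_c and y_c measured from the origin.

x_c = 112.43 mm, y_c = 117.25 mm

plate: A = 220 × 230 = 50600.00, centroid at (110.00, 115.00).
hole: A = −π·30² = -2827.43, centroid at (69.00, 77.00).
ΣA = 47772.57 mm²
ΣAx_c = (50600.00)(110.00) + (-2827.43)(69.00) = 5370907.10 mm³
ΣAy_c = (50600.00)(115.00) + (-2827.43)(77.00) = 5601287.63 mm³
x_c = 5370907.10 / 47772.57 = 112.43 mm
y_c = 5601287.63 / 47772.57 = 117.25 mm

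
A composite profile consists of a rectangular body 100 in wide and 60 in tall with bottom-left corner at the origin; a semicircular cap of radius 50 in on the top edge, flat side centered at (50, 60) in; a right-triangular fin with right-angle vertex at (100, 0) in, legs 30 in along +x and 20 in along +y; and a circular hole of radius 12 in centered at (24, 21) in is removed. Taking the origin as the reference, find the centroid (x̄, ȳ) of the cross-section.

Part | A | x̄ᵢ | ȳᵢ | A·x̄ᵢ | A·ȳᵢ
rectangular body | 6000.00 | 50.00 | 30.00 | 300000.00 | 180000.00
semicircular top | 3926.99 | 50.00 | 81.22 | 196349.54 | 318952.78
triangular fin | 300.00 | 110.00 | 6.67 | 33000.00 | 2000.00
hole | -452.39 | 24.00 | 21.00 | -10857.34 | -9500.18
Σ | 9774.60 |  |  | 518492.20 | 491452.61
x̄ = 518492.20 / 9774.60 = 53.04 in
ȳ = 491452.61 / 9774.60 = 50.28 in

x̄ = 53.04 in, ȳ = 50.28 in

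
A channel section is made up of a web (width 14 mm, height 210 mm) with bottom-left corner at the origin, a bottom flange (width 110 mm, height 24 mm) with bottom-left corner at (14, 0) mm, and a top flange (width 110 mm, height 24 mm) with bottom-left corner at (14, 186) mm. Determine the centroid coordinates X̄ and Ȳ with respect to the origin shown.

web: A = 14 × 210 = 2940.00, centroid at (7.00, 105.00).
bottom flange: A = 110 × 24 = 2640.00, centroid at (69.00, 12.00).
top flange: A = 110 × 24 = 2640.00, centroid at (69.00, 198.00).
ΣA = 8220.00 mm²
ΣAX̄ = (2940.00)(7.00) + (2640.00)(69.00) + (2640.00)(69.00) = 384900.00 mm³
ΣAȲ = (2940.00)(105.00) + (2640.00)(12.00) + (2640.00)(198.00) = 863100.00 mm³
X̄ = 384900.00 / 8220.00 = 46.82 mm
Ȳ = 863100.00 / 8220.00 = 105.00 mm

X̄ = 46.82 mm, Ȳ = 105.00 mm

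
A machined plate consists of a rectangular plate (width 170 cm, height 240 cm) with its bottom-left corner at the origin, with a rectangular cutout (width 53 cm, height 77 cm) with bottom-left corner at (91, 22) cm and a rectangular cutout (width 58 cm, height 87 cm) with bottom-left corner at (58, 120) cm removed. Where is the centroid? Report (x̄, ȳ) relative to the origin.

x̄ = 80.49 cm, ȳ = 120.74 cm

Part | A | x̄ᵢ | ȳᵢ | A·x̄ᵢ | A·ȳᵢ
plate | 40800.00 | 85.00 | 120.00 | 3468000.00 | 4896000.00
hole 1 | -4081.00 | 117.50 | 60.50 | -479517.50 | -246900.50
hole 2 | -5046.00 | 87.00 | 163.50 | -439002.00 | -825021.00
Σ | 31673.00 |  |  | 2549480.50 | 3824078.50
x̄ = 2549480.50 / 31673.00 = 80.49 cm
ȳ = 3824078.50 / 31673.00 = 120.74 cm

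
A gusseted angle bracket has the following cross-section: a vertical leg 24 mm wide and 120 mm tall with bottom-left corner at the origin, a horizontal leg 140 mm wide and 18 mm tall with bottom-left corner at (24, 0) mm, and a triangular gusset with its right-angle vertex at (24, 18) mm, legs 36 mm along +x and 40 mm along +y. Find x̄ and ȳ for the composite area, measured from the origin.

x̄ = 48.59 mm, ȳ = 35.63 mm

vertical leg: A = 24 × 120 = 2880.00, centroid at (12.00, 60.00).
horizontal leg: A = 140 × 18 = 2520.00, centroid at (94.00, 9.00).
gusset: A = ½·36·40 = 720.00, centroid at (36.00, 31.33).
ΣA = 6120.00 mm², ΣAx̄ = 297360.00 mm³, ΣAȳ = 218040.00 mm³.
x̄ = 297360.00/6120.00 = 48.59 mm; ȳ = 218040.00/6120.00 = 35.63 mm.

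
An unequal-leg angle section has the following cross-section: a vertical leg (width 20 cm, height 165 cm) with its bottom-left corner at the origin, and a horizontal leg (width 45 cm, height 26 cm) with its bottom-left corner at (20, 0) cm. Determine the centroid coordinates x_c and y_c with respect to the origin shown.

vertical leg: A = 20 × 165 = 3300.00, centroid at (10.00, 82.50).
horizontal leg: A = 45 × 26 = 1170.00, centroid at (42.50, 13.00).
ΣA = 4470.00 cm²
ΣAx_c = (3300.00)(10.00) + (1170.00)(42.50) = 82725.00 cm³
ΣAy_c = (3300.00)(82.50) + (1170.00)(13.00) = 287460.00 cm³
x_c = 82725.00 / 4470.00 = 18.51 cm
y_c = 287460.00 / 4470.00 = 64.31 cm

x_c = 18.51 cm, y_c = 64.31 cm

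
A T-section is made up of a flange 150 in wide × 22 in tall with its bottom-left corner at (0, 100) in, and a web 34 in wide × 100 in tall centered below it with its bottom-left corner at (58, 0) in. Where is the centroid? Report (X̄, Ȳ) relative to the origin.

web: A = 34 × 100 = 3400.00, centroid at (75.00, 50.00).
flange: A = 150 × 22 = 3300.00, centroid at (75.00, 111.00).
ΣA = 6700.00 in²
ΣAX̄ = (3400.00)(75.00) + (3300.00)(75.00) = 502500.00 in³
ΣAȲ = (3400.00)(50.00) + (3300.00)(111.00) = 536300.00 in³
X̄ = 502500.00 / 6700.00 = 75.00 in
Ȳ = 536300.00 / 6700.00 = 80.04 in

X̄ = 75.00 in, Ȳ = 80.04 in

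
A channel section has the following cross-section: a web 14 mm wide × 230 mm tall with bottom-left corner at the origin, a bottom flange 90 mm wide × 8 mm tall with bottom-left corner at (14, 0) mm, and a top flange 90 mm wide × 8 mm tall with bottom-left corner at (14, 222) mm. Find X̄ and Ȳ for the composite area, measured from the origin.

Part | A | x̄ᵢ | ȳᵢ | A·x̄ᵢ | A·ȳᵢ
web | 3220.00 | 7.00 | 115.00 | 22540.00 | 370300.00
bottom flange | 720.00 | 59.00 | 4.00 | 42480.00 | 2880.00
top flange | 720.00 | 59.00 | 226.00 | 42480.00 | 162720.00
Σ | 4660.00 |  |  | 107500.00 | 535900.00
X̄ = 107500.00 / 4660.00 = 23.07 mm
Ȳ = 535900.00 / 4660.00 = 115.00 mm

X̄ = 23.07 mm, Ȳ = 115.00 mm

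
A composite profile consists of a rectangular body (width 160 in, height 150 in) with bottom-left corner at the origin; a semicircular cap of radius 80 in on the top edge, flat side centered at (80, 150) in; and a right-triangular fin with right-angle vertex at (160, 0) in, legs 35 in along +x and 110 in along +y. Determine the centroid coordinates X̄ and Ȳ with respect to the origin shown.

rectangular body: A = 160 × 150 = 24000.00, centroid at (80.00, 75.00).
semicircular top: A = ½π·80² = 10053.10, centroid at (80.00, 183.95).
triangular fin: A = ½·35·110 = 1925.00, centroid at (171.67, 36.67).
ΣA = 35978.10 in², ΣAX̄ = 3054706.05 in³, ΣAȲ = 3719881.14 in³.
X̄ = 3054706.05/35978.10 = 84.90 in; Ȳ = 3719881.14/35978.10 = 103.39 in.

X̄ = 84.90 in, Ȳ = 103.39 in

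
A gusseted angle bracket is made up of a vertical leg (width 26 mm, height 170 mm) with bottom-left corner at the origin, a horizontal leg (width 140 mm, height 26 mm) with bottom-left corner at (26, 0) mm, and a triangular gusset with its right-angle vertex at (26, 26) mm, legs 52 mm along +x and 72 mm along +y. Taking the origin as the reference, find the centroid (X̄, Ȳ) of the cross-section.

vertical leg: A = 26 × 170 = 4420.00, centroid at (13.00, 85.00).
horizontal leg: A = 140 × 26 = 3640.00, centroid at (96.00, 13.00).
gusset: A = ½·52·72 = 1872.00, centroid at (43.33, 50.00).
ΣA = 9932.00 mm², ΣAX̄ = 488020.00 mm³, ΣAȲ = 516620.00 mm³.
X̄ = 488020.00/9932.00 = 49.14 mm; Ȳ = 516620.00/9932.00 = 52.02 mm.

X̄ = 49.14 mm, Ȳ = 52.02 mm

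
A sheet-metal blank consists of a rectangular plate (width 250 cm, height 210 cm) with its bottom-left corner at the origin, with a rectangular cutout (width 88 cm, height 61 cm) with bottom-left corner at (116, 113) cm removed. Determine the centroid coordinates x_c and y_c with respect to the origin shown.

plate: A = 250 × 210 = 52500.00, centroid at (125.00, 105.00).
hole: A = −(88 × 61) = -5368.00, centroid at (160.00, 143.50).
ΣA = 47132.00 cm², ΣAx_c = 5703620.00 cm³, ΣAy_c = 4742192.00 cm³.
x_c = 5703620.00/47132.00 = 121.01 cm; y_c = 4742192.00/47132.00 = 100.62 cm.

x_c = 121.01 cm, y_c = 100.62 cm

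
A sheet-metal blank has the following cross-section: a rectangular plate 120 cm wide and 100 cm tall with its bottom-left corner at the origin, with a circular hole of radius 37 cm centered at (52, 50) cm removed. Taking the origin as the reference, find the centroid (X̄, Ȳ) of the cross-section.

X̄ = 64.47 cm, Ȳ = 50.00 cm

Part | A | x̄ᵢ | ȳᵢ | A·x̄ᵢ | A·ȳᵢ
plate | 12000.00 | 60.00 | 50.00 | 720000.00 | 600000.00
hole | -4300.84 | 52.00 | 50.00 | -223643.70 | -215042.02
Σ | 7699.16 |  |  | 496356.30 | 384957.98
X̄ = 496356.30 / 7699.16 = 64.47 cm
Ȳ = 384957.98 / 7699.16 = 50.00 cm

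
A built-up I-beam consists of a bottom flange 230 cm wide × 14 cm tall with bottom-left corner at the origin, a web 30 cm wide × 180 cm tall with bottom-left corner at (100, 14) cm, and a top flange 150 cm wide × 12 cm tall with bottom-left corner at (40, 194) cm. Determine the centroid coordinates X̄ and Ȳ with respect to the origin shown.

Part | A | x̄ᵢ | ȳᵢ | A·x̄ᵢ | A·ȳᵢ
bottom flange | 3220.00 | 115.00 | 7.00 | 370300.00 | 22540.00
web | 5400.00 | 115.00 | 104.00 | 621000.00 | 561600.00
top flange | 1800.00 | 115.00 | 200.00 | 207000.00 | 360000.00
Σ | 10420.00 |  |  | 1198300.00 | 944140.00
X̄ = 1198300.00 / 10420.00 = 115.00 cm
Ȳ = 944140.00 / 10420.00 = 90.61 cm

X̄ = 115.00 cm, Ȳ = 90.61 cm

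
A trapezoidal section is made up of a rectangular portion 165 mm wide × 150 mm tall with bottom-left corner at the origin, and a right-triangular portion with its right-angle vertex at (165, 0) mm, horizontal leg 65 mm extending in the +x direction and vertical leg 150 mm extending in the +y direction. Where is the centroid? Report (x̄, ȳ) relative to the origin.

x̄ = 99.64 mm, ȳ = 70.89 mm

rectangular portion: A = 165 × 150 = 24750.00, centroid at (82.50, 75.00).
triangular portion: A = ½·65·150 = 4875.00, centroid at (186.67, 50.00).
ΣA = 29625.00 mm²
ΣAx̄ = (24750.00)(82.50) + (4875.00)(186.67) = 2951875.00 mm³
ΣAȳ = (24750.00)(75.00) + (4875.00)(50.00) = 2100000.00 mm³
x̄ = 2951875.00 / 29625.00 = 99.64 mm
ȳ = 2100000.00 / 29625.00 = 70.89 mm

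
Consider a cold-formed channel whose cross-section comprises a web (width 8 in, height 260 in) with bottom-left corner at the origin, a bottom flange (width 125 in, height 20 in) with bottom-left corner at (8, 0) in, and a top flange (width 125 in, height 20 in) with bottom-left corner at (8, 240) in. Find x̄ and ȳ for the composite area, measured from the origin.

x̄ = 50.96 in, ȳ = 130.00 in

web: A = 8 × 260 = 2080.00, centroid at (4.00, 130.00).
bottom flange: A = 125 × 20 = 2500.00, centroid at (70.50, 10.00).
top flange: A = 125 × 20 = 2500.00, centroid at (70.50, 250.00).
ΣA = 7080.00 in²
ΣAx̄ = (2080.00)(4.00) + (2500.00)(70.50) + (2500.00)(70.50) = 360820.00 in³
ΣAȳ = (2080.00)(130.00) + (2500.00)(10.00) + (2500.00)(250.00) = 920400.00 in³
x̄ = 360820.00 / 7080.00 = 50.96 in
ȳ = 920400.00 / 7080.00 = 130.00 in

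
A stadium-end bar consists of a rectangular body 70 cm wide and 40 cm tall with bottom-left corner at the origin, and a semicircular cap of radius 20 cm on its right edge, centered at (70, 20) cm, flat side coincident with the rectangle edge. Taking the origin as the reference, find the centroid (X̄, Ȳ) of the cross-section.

rectangular body: A = 70 × 40 = 2800.00, centroid at (35.00, 20.00).
semicircular end: A = ½π·20² = 628.32, centroid at (78.49, 20.00).
ΣA = 3428.32 cm²
ΣAX̄ = (2800.00)(35.00) + (628.32)(78.49) = 147315.63 cm³
ΣAȲ = (2800.00)(20.00) + (628.32)(20.00) = 68566.37 cm³
X̄ = 147315.63 / 3428.32 = 42.97 cm
Ȳ = 68566.37 / 3428.32 = 20.00 cm

X̄ = 42.97 cm, Ȳ = 20.00 cm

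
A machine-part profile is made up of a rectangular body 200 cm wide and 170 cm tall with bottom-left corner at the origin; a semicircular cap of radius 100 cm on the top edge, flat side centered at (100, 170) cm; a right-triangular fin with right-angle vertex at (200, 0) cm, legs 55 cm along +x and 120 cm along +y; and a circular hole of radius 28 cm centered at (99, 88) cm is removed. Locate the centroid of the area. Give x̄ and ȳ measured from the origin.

rectangular body: A = 200 × 170 = 34000.00, centroid at (100.00, 85.00).
semicircular top: A = ½π·100² = 15707.96, centroid at (100.00, 212.44).
triangular fin: A = ½·55·120 = 3300.00, centroid at (218.33, 40.00).
hole: A = −π·28² = -2463.01, centroid at (99.00, 88.00).
ΣA = 50544.95 cm², ΣAx̄ = 5447458.47 cm³, ΣAȳ = 6142275.66 cm³.
x̄ = 5447458.47/50544.95 = 107.77 cm; ȳ = 6142275.66/50544.95 = 121.52 cm.

x̄ = 107.77 cm, ȳ = 121.52 cm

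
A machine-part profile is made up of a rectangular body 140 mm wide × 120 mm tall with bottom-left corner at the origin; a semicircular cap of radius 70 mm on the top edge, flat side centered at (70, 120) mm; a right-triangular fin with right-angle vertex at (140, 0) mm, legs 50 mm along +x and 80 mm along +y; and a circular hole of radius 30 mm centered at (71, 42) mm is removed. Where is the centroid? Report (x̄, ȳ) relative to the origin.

x̄ = 77.20 mm, ȳ = 88.51 mm

rectangular body: A = 140 × 120 = 16800.00, centroid at (70.00, 60.00).
semicircular top: A = ½π·70² = 7696.90, centroid at (70.00, 149.71).
triangular fin: A = ½·50·80 = 2000.00, centroid at (156.67, 26.67).
hole: A = −π·30² = -2827.43, centroid at (71.00, 42.00).
ΣA = 23669.47 mm²
ΣAx̄ = (16800.00)(70.00) + (7696.90)(70.00) + (2000.00)(156.67) + (-2827.43)(71.00) = 1827368.70 mm³
ΣAȳ = (16800.00)(60.00) + (7696.90)(149.71) + (2000.00)(26.67) + (-2827.43)(42.00) = 2094876.04 mm³
x̄ = 1827368.70 / 23669.47 = 77.20 mm
ȳ = 2094876.04 / 23669.47 = 88.51 mm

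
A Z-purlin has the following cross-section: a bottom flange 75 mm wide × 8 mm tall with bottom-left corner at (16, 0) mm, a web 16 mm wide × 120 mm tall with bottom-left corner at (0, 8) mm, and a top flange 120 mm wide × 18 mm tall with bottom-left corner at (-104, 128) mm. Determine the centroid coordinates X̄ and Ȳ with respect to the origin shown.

X̄ = -10.17 mm, Ȳ = 91.64 mm

bottom flange: A = 75 × 8 = 600.00, centroid at (53.50, 4.00).
web: A = 16 × 120 = 1920.00, centroid at (8.00, 68.00).
top flange: A = 120 × 18 = 2160.00, centroid at (-44.00, 137.00).
ΣA = 4680.00 mm²
ΣAX̄ = (600.00)(53.50) + (1920.00)(8.00) + (2160.00)(-44.00) = -47580.00 mm³
ΣAȲ = (600.00)(4.00) + (1920.00)(68.00) + (2160.00)(137.00) = 428880.00 mm³
X̄ = -47580.00 / 4680.00 = -10.17 mm
Ȳ = 428880.00 / 4680.00 = 91.64 mm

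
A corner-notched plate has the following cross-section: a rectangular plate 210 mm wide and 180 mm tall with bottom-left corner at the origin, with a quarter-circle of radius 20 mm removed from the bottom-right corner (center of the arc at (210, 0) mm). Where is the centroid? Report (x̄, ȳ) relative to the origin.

x̄ = 104.19 mm, ȳ = 90.68 mm

plate: A = 210 × 180 = 37800.00, centroid at (105.00, 90.00).
removed quarter-circle: A = −¼π·20² = -314.16, centroid at (201.51, 8.49).
ΣA = 37485.84 mm², ΣAx̄ = 3905693.22 mm³, ΣAȳ = 3399333.33 mm³.
x̄ = 3905693.22/37485.84 = 104.19 mm; ȳ = 3399333.33/37485.84 = 90.68 mm.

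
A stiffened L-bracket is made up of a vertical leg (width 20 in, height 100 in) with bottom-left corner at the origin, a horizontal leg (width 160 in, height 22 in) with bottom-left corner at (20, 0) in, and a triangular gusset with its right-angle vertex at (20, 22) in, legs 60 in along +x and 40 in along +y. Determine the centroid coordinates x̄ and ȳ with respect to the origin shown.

x̄ = 62.50 in, ȳ = 26.95 in

vertical leg: A = 20 × 100 = 2000.00, centroid at (10.00, 50.00).
horizontal leg: A = 160 × 22 = 3520.00, centroid at (100.00, 11.00).
gusset: A = ½·60·40 = 1200.00, centroid at (40.00, 35.33).
ΣA = 6720.00 in²
ΣAx̄ = (2000.00)(10.00) + (3520.00)(100.00) + (1200.00)(40.00) = 420000.00 in³
ΣAȳ = (2000.00)(50.00) + (3520.00)(11.00) + (1200.00)(35.33) = 181120.00 in³
x̄ = 420000.00 / 6720.00 = 62.50 in
ȳ = 181120.00 / 6720.00 = 26.95 in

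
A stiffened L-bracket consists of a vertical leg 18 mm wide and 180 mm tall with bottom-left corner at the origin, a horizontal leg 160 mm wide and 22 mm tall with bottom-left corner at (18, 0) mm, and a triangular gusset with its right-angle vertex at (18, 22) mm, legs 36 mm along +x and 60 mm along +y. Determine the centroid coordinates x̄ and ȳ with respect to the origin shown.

vertical leg: A = 18 × 180 = 3240.00, centroid at (9.00, 90.00).
horizontal leg: A = 160 × 22 = 3520.00, centroid at (98.00, 11.00).
gusset: A = ½·36·60 = 1080.00, centroid at (30.00, 42.00).
ΣA = 7840.00 mm²
ΣAx̄ = (3240.00)(9.00) + (3520.00)(98.00) + (1080.00)(30.00) = 406520.00 mm³
ΣAȳ = (3240.00)(90.00) + (3520.00)(11.00) + (1080.00)(42.00) = 375680.00 mm³
x̄ = 406520.00 / 7840.00 = 51.85 mm
ȳ = 375680.00 / 7840.00 = 47.92 mm

x̄ = 51.85 mm, ȳ = 47.92 mm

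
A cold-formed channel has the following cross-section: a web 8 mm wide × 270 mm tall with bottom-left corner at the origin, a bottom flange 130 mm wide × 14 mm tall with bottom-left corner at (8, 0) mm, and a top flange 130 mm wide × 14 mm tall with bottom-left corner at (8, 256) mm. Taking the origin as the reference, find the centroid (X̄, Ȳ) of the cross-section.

X̄ = 47.30 mm, Ȳ = 135.00 mm

Part | A | x̄ᵢ | ȳᵢ | A·x̄ᵢ | A·ȳᵢ
web | 2160.00 | 4.00 | 135.00 | 8640.00 | 291600.00
bottom flange | 1820.00 | 73.00 | 7.00 | 132860.00 | 12740.00
top flange | 1820.00 | 73.00 | 263.00 | 132860.00 | 478660.00
Σ | 5800.00 |  |  | 274360.00 | 783000.00
X̄ = 274360.00 / 5800.00 = 47.30 mm
Ȳ = 783000.00 / 5800.00 = 135.00 mm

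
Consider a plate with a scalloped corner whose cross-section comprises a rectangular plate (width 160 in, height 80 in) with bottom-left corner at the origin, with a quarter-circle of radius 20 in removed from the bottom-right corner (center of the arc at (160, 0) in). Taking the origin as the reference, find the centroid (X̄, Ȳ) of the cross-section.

plate: A = 160 × 80 = 12800.00, centroid at (80.00, 40.00).
removed quarter-circle: A = −¼π·20² = -314.16, centroid at (151.51, 8.49).
ΣA = 12485.84 in²
ΣAX̄ = (12800.00)(80.00) + (-314.16)(151.51) = 976401.18 in³
ΣAȲ = (12800.00)(40.00) + (-314.16)(8.49) = 509333.33 in³
X̄ = 976401.18 / 12485.84 = 78.20 in
Ȳ = 509333.33 / 12485.84 = 40.79 in

X̄ = 78.20 in, Ȳ = 40.79 in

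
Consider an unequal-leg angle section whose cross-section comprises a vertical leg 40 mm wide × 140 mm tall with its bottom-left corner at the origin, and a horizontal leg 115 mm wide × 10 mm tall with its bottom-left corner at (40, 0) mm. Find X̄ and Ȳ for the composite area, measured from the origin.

Part | A | x̄ᵢ | ȳᵢ | A·x̄ᵢ | A·ȳᵢ
vertical leg | 5600.00 | 20.00 | 70.00 | 112000.00 | 392000.00
horizontal leg | 1150.00 | 97.50 | 5.00 | 112125.00 | 5750.00
Σ | 6750.00 |  |  | 224125.00 | 397750.00
X̄ = 224125.00 / 6750.00 = 33.20 mm
Ȳ = 397750.00 / 6750.00 = 58.93 mm

X̄ = 33.20 mm, Ȳ = 58.93 mm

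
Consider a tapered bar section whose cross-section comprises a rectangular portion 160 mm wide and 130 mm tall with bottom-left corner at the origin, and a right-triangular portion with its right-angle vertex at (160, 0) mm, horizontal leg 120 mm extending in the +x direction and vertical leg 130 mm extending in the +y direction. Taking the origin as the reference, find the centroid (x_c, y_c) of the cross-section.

rectangular portion: A = 160 × 130 = 20800.00, centroid at (80.00, 65.00).
triangular portion: A = ½·120·130 = 7800.00, centroid at (200.00, 43.33).
ΣA = 28600.00 mm²
ΣAx_c = (20800.00)(80.00) + (7800.00)(200.00) = 3224000.00 mm³
ΣAy_c = (20800.00)(65.00) + (7800.00)(43.33) = 1690000.00 mm³
x_c = 3224000.00 / 28600.00 = 112.73 mm
y_c = 1690000.00 / 28600.00 = 59.09 mm

x_c = 112.73 mm, y_c = 59.09 mm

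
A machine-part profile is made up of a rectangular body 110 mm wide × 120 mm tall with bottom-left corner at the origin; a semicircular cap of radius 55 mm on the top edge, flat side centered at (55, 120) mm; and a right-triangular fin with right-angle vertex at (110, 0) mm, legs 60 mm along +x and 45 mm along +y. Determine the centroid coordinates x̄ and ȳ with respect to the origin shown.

Part | A | x̄ᵢ | ȳᵢ | A·x̄ᵢ | A·ȳᵢ
rectangular body | 13200.00 | 55.00 | 60.00 | 726000.00 | 792000.00
semicircular top | 4751.66 | 55.00 | 143.34 | 261341.24 | 681115.73
triangular fin | 1350.00 | 130.00 | 15.00 | 175500.00 | 20250.00
Σ | 19301.66 |  |  | 1162841.24 | 1493365.73
x̄ = 1162841.24 / 19301.66 = 60.25 mm
ȳ = 1493365.73 / 19301.66 = 77.37 mm

x̄ = 60.25 mm, ȳ = 77.37 mm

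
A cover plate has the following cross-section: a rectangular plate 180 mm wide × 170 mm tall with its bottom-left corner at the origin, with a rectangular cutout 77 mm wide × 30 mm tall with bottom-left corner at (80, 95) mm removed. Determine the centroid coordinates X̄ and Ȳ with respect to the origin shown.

X̄ = 87.67 mm, Ȳ = 82.96 mm

Part | A | x̄ᵢ | ȳᵢ | A·x̄ᵢ | A·ȳᵢ
plate | 30600.00 | 90.00 | 85.00 | 2754000.00 | 2601000.00
hole | -2310.00 | 118.50 | 110.00 | -273735.00 | -254100.00
Σ | 28290.00 |  |  | 2480265.00 | 2346900.00
X̄ = 2480265.00 / 28290.00 = 87.67 mm
Ȳ = 2346900.00 / 28290.00 = 82.96 mm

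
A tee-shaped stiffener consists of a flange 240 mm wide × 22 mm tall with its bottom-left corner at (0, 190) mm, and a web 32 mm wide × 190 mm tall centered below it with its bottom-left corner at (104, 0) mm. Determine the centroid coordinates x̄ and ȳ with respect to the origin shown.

x̄ = 120.00 mm, ȳ = 144.27 mm

Part | A | x̄ᵢ | ȳᵢ | A·x̄ᵢ | A·ȳᵢ
web | 6080.00 | 120.00 | 95.00 | 729600.00 | 577600.00
flange | 5280.00 | 120.00 | 201.00 | 633600.00 | 1061280.00
Σ | 11360.00 |  |  | 1363200.00 | 1638880.00
x̄ = 1363200.00 / 11360.00 = 120.00 mm
ȳ = 1638880.00 / 11360.00 = 144.27 mm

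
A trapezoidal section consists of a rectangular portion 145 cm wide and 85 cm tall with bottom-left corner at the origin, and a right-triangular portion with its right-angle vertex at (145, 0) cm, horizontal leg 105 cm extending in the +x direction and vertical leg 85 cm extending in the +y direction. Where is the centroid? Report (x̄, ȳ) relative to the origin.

rectangular portion: A = 145 × 85 = 12325.00, centroid at (72.50, 42.50).
triangular portion: A = ½·105·85 = 4462.50, centroid at (180.00, 28.33).
ΣA = 16787.50 cm²
ΣAx̄ = (12325.00)(72.50) + (4462.50)(180.00) = 1696812.50 cm³
ΣAȳ = (12325.00)(42.50) + (4462.50)(28.33) = 650250.00 cm³
x̄ = 1696812.50 / 16787.50 = 101.08 cm
ȳ = 650250.00 / 16787.50 = 38.73 cm

x̄ = 101.08 cm, ȳ = 38.73 cm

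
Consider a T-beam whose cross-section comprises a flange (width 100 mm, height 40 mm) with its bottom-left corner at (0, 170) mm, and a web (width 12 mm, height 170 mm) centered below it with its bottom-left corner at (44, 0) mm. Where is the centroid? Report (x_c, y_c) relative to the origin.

x_c = 50.00 mm, y_c = 154.54 mm

Part | A | x̄ᵢ | ȳᵢ | A·x̄ᵢ | A·ȳᵢ
web | 2040.00 | 50.00 | 85.00 | 102000.00 | 173400.00
flange | 4000.00 | 50.00 | 190.00 | 200000.00 | 760000.00
Σ | 6040.00 |  |  | 302000.00 | 933400.00
x_c = 302000.00 / 6040.00 = 50.00 mm
y_c = 933400.00 / 6040.00 = 154.54 mm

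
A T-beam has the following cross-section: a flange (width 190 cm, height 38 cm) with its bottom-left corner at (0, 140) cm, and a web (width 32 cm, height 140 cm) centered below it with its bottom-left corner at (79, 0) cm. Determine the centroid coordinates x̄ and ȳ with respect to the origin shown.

web: A = 32 × 140 = 4480.00, centroid at (95.00, 70.00).
flange: A = 190 × 38 = 7220.00, centroid at (95.00, 159.00).
ΣA = 11700.00 cm², ΣAx̄ = 1111500.00 cm³, ΣAȳ = 1461580.00 cm³.
x̄ = 1111500.00/11700.00 = 95.00 cm; ȳ = 1461580.00/11700.00 = 124.92 cm.

x̄ = 95.00 cm, ȳ = 124.92 cm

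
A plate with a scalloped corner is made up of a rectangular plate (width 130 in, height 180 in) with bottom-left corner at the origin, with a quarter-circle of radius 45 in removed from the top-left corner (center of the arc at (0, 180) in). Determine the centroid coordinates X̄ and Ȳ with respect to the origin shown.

X̄ = 68.35 in, Ȳ = 84.83 in

plate: A = 130 × 180 = 23400.00, centroid at (65.00, 90.00).
removed quarter-circle: A = −¼π·45² = -1590.43, centroid at (19.10, 160.90).
ΣA = 21809.57 in²
ΣAX̄ = (23400.00)(65.00) + (-1590.43)(19.10) = 1490625.00 in³
ΣAȲ = (23400.00)(90.00) + (-1590.43)(160.90) = 1850097.37 in³
X̄ = 1490625.00 / 21809.57 = 68.35 in
Ȳ = 1850097.37 / 21809.57 = 84.83 in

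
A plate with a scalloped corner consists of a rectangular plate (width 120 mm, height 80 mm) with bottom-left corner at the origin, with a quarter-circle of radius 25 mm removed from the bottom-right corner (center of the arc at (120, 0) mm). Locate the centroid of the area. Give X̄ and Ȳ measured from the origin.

X̄ = 57.34 mm, Ȳ = 41.58 mm

Part | A | x̄ᵢ | ȳᵢ | A·x̄ᵢ | A·ȳᵢ
plate | 9600.00 | 60.00 | 40.00 | 576000.00 | 384000.00
removed quarter-circle | -490.87 | 109.39 | 10.61 | -53696.53 | -5208.33
Σ | 9109.13 |  |  | 522303.47 | 378791.67
X̄ = 522303.47 / 9109.13 = 57.34 mm
Ȳ = 378791.67 / 9109.13 = 41.58 mm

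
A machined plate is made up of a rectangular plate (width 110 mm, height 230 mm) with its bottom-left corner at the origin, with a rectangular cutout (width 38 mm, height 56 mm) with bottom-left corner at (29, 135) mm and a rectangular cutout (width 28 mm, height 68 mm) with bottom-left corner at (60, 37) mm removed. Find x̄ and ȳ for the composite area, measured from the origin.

Part | A | x̄ᵢ | ȳᵢ | A·x̄ᵢ | A·ȳᵢ
plate | 25300.00 | 55.00 | 115.00 | 1391500.00 | 2909500.00
hole 1 | -2128.00 | 48.00 | 163.00 | -102144.00 | -346864.00
hole 2 | -1904.00 | 74.00 | 71.00 | -140896.00 | -135184.00
Σ | 21268.00 |  |  | 1148460.00 | 2427452.00
x̄ = 1148460.00 / 21268.00 = 54.00 mm
ȳ = 2427452.00 / 21268.00 = 114.14 mm

x̄ = 54.00 mm, ȳ = 114.14 mm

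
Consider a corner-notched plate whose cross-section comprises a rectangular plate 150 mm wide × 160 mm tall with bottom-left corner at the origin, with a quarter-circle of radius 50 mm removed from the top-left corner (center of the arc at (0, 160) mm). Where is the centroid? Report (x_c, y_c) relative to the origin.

x_c = 79.79 mm, y_c = 74.76 mm

plate: A = 150 × 160 = 24000.00, centroid at (75.00, 80.00).
removed quarter-circle: A = −¼π·50² = -1963.50, centroid at (21.22, 138.78).
ΣA = 22036.50 mm²
ΣAx_c = (24000.00)(75.00) + (-1963.50)(21.22) = 1758333.33 mm³
ΣAy_c = (24000.00)(80.00) + (-1963.50)(138.78) = 1647507.40 mm³
x_c = 1758333.33 / 22036.50 = 79.79 mm
y_c = 1647507.40 / 22036.50 = 74.76 mm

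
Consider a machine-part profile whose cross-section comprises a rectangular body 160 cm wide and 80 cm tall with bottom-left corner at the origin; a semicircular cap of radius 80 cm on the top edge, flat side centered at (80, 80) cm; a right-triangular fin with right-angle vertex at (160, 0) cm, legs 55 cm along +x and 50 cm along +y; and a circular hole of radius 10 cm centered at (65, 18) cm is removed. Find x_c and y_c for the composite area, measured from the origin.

rectangular body: A = 160 × 80 = 12800.00, centroid at (80.00, 40.00).
semicircular top: A = ½π·80² = 10053.10, centroid at (80.00, 113.95).
triangular fin: A = ½·55·50 = 1375.00, centroid at (178.33, 16.67).
hole: A = −π·10² = -314.16, centroid at (65.00, 18.00).
ΣA = 23913.94 cm², ΣAx_c = 2053035.70 cm³, ΣAy_c = 1674842.85 cm³.
x_c = 2053035.70/23913.94 = 85.85 cm; y_c = 1674842.85/23913.94 = 70.04 cm.

x_c = 85.85 cm, y_c = 70.04 cm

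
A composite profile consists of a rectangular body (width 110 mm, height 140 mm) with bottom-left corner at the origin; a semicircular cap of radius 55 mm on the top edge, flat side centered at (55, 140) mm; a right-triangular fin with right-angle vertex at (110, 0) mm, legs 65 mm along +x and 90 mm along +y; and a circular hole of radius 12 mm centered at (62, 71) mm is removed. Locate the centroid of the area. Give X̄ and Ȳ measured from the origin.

Part | A | x̄ᵢ | ȳᵢ | A·x̄ᵢ | A·ȳᵢ
rectangular body | 15400.00 | 55.00 | 70.00 | 847000.00 | 1078000.00
semicircular top | 4751.66 | 55.00 | 163.34 | 261341.24 | 776148.91
triangular fin | 2925.00 | 131.67 | 30.00 | 385125.00 | 87750.00
hole | -452.39 | 62.00 | 71.00 | -28048.14 | -32119.64
Σ | 22624.27 |  |  | 1465418.10 | 1909779.27
X̄ = 1465418.10 / 22624.27 = 64.77 mm
Ȳ = 1909779.27 / 22624.27 = 84.41 mm

X̄ = 64.77 mm, Ȳ = 84.41 mm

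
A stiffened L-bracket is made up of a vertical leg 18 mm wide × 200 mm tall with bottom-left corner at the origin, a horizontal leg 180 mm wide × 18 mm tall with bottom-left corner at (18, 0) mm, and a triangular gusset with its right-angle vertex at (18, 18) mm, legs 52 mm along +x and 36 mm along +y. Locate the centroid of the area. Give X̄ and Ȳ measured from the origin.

vertical leg: A = 18 × 200 = 3600.00, centroid at (9.00, 100.00).
horizontal leg: A = 180 × 18 = 3240.00, centroid at (108.00, 9.00).
gusset: A = ½·52·36 = 936.00, centroid at (35.33, 30.00).
ΣA = 7776.00 mm²
ΣAX̄ = (3600.00)(9.00) + (3240.00)(108.00) + (936.00)(35.33) = 415392.00 mm³
ΣAȲ = (3600.00)(100.00) + (3240.00)(9.00) + (936.00)(30.00) = 417240.00 mm³
X̄ = 415392.00 / 7776.00 = 53.42 mm
Ȳ = 417240.00 / 7776.00 = 53.66 mm

X̄ = 53.42 mm, Ȳ = 53.66 mm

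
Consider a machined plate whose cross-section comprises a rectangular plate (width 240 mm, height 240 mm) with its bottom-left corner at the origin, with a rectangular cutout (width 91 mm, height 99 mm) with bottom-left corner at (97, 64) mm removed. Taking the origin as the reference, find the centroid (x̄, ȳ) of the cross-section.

x̄ = 115.83 mm, ȳ = 121.21 mm

Part | A | x̄ᵢ | ȳᵢ | A·x̄ᵢ | A·ȳᵢ
plate | 57600.00 | 120.00 | 120.00 | 6912000.00 | 6912000.00
hole | -9009.00 | 142.50 | 113.50 | -1283782.50 | -1022521.50
Σ | 48591.00 |  |  | 5628217.50 | 5889478.50
x̄ = 5628217.50 / 48591.00 = 115.83 mm
ȳ = 5889478.50 / 48591.00 = 121.21 mm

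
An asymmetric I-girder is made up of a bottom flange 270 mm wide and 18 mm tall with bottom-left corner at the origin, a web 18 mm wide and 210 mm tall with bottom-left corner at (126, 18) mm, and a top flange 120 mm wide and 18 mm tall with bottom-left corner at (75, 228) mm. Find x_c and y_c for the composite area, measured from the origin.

bottom flange: A = 270 × 18 = 4860.00, centroid at (135.00, 9.00).
web: A = 18 × 210 = 3780.00, centroid at (135.00, 123.00).
top flange: A = 120 × 18 = 2160.00, centroid at (135.00, 237.00).
ΣA = 10800.00 mm²
ΣAx_c = (4860.00)(135.00) + (3780.00)(135.00) + (2160.00)(135.00) = 1458000.00 mm³
ΣAy_c = (4860.00)(9.00) + (3780.00)(123.00) + (2160.00)(237.00) = 1020600.00 mm³
x_c = 1458000.00 / 10800.00 = 135.00 mm
y_c = 1020600.00 / 10800.00 = 94.50 mm

x_c = 135.00 mm, y_c = 94.50 mm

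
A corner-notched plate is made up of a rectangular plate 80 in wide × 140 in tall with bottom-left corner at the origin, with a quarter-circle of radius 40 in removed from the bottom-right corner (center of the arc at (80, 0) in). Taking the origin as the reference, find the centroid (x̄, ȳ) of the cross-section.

x̄ = 37.09 in, ȳ = 76.70 in

plate: A = 80 × 140 = 11200.00, centroid at (40.00, 70.00).
removed quarter-circle: A = −¼π·40² = -1256.64, centroid at (63.02, 16.98).
ΣA = 9943.36 in², ΣAx̄ = 368802.37 in³, ΣAȳ = 762666.67 in³.
x̄ = 368802.37/9943.36 = 37.09 in; ȳ = 762666.67/9943.36 = 76.70 in.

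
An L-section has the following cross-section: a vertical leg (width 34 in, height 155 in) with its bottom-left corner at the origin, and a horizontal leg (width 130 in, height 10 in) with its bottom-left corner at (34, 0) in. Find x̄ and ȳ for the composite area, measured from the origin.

Part | A | x̄ᵢ | ȳᵢ | A·x̄ᵢ | A·ȳᵢ
vertical leg | 5270.00 | 17.00 | 77.50 | 89590.00 | 408425.00
horizontal leg | 1300.00 | 99.00 | 5.00 | 128700.00 | 6500.00
Σ | 6570.00 |  |  | 218290.00 | 414925.00
x̄ = 218290.00 / 6570.00 = 33.23 in
ȳ = 414925.00 / 6570.00 = 63.15 in

x̄ = 33.23 in, ȳ = 63.15 in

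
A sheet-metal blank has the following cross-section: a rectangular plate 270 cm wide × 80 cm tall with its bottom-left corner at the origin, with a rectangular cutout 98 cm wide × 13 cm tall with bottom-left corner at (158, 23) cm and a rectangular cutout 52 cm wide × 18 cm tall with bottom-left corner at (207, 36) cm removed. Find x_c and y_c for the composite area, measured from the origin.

x_c = 125.54 cm, y_c = 40.45 cm

Part | A | x̄ᵢ | ȳᵢ | A·x̄ᵢ | A·ȳᵢ
plate | 21600.00 | 135.00 | 40.00 | 2916000.00 | 864000.00
hole 1 | -1274.00 | 207.00 | 29.50 | -263718.00 | -37583.00
hole 2 | -936.00 | 233.00 | 45.00 | -218088.00 | -42120.00
Σ | 19390.00 |  |  | 2434194.00 | 784297.00
x_c = 2434194.00 / 19390.00 = 125.54 cm
y_c = 784297.00 / 19390.00 = 40.45 cm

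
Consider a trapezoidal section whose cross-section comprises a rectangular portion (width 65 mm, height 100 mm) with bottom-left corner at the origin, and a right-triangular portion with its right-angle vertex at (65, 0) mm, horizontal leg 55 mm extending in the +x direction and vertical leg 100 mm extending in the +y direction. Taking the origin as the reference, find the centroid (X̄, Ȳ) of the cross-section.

rectangular portion: A = 65 × 100 = 6500.00, centroid at (32.50, 50.00).
triangular portion: A = ½·55·100 = 2750.00, centroid at (83.33, 33.33).
ΣA = 9250.00 mm², ΣAX̄ = 440416.67 mm³, ΣAȲ = 416666.67 mm³.
X̄ = 440416.67/9250.00 = 47.61 mm; Ȳ = 416666.67/9250.00 = 45.05 mm.

X̄ = 47.61 mm, Ȳ = 45.05 mm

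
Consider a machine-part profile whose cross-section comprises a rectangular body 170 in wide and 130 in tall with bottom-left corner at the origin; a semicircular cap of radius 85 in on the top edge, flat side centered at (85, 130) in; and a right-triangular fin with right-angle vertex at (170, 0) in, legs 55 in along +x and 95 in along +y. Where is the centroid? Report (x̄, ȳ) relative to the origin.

x̄ = 92.49 in, ȳ = 94.39 in

rectangular body: A = 170 × 130 = 22100.00, centroid at (85.00, 65.00).
semicircular top: A = ½π·85² = 11349.00, centroid at (85.00, 166.08).
triangular fin: A = ½·55·95 = 2612.50, centroid at (188.33, 31.67).
ΣA = 36061.50 in²
ΣAx̄ = (22100.00)(85.00) + (11349.00)(85.00) + (2612.50)(188.33) = 3335186.13 in³
ΣAȳ = (22100.00)(65.00) + (11349.00)(166.08) + (2612.50)(31.67) = 3404016.28 in³
x̄ = 3335186.13 / 36061.50 = 92.49 in
ȳ = 3404016.28 / 36061.50 = 94.39 in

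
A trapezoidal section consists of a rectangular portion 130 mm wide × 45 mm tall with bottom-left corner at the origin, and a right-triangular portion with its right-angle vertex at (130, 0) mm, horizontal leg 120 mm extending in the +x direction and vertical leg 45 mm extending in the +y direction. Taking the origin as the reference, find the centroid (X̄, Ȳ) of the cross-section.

rectangular portion: A = 130 × 45 = 5850.00, centroid at (65.00, 22.50).
triangular portion: A = ½·120·45 = 2700.00, centroid at (170.00, 15.00).
ΣA = 8550.00 mm², ΣAX̄ = 839250.00 mm³, ΣAȲ = 172125.00 mm³.
X̄ = 839250.00/8550.00 = 98.16 mm; Ȳ = 172125.00/8550.00 = 20.13 mm.

X̄ = 98.16 mm, Ȳ = 20.13 mm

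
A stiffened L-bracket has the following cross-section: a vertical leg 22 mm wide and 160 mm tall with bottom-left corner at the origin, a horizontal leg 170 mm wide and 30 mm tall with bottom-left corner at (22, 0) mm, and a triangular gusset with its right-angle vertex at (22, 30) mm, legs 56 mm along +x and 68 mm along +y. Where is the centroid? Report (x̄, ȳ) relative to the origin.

vertical leg: A = 22 × 160 = 3520.00, centroid at (11.00, 80.00).
horizontal leg: A = 170 × 30 = 5100.00, centroid at (107.00, 15.00).
gusset: A = ½·56·68 = 1904.00, centroid at (40.67, 52.67).
ΣA = 10524.00 mm², ΣAx̄ = 661849.33 mm³, ΣAȳ = 458377.33 mm³.
x̄ = 661849.33/10524.00 = 62.89 mm; ȳ = 458377.33/10524.00 = 43.56 mm.

x̄ = 62.89 mm, ȳ = 43.56 mm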